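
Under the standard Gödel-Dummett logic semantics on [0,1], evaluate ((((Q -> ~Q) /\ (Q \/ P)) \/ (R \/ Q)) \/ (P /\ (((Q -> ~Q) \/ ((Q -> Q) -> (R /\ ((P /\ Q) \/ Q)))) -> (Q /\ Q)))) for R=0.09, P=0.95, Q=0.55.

~Q: Gödel ¬ of 0.55 = 0 (operand ≠ 0)
(Q -> ~Q): 0.55 > 0, so result = 0
(Q \/ P) = max(0.55, 0.95) = 0.95
((Q -> ~Q) /\ (Q \/ P)) = min(0, 0.95) = 0
(R \/ Q) = max(0.09, 0.55) = 0.55
(((Q -> ~Q) /\ (Q \/ P)) \/ (R \/ Q)) = max(0, 0.55) = 0.55
~Q: Gödel ¬ of 0.55 = 0 (operand ≠ 0)
(Q -> ~Q): 0.55 > 0, so result = 0
(Q -> Q): 0.55 ≤ 0.55, so result = 1
(P /\ Q) = min(0.95, 0.55) = 0.55
((P /\ Q) \/ Q) = max(0.55, 0.55) = 0.55
(R /\ ((P /\ Q) \/ Q)) = min(0.09, 0.55) = 0.09
((Q -> Q) -> (R /\ ((P /\ Q) \/ Q))): 1 > 0.09, so result = 0.09
((Q -> ~Q) \/ ((Q -> Q) -> (R /\ ((P /\ Q) \/ Q)))) = max(0, 0.09) = 0.09
(Q /\ Q) = min(0.55, 0.55) = 0.55
(((Q -> ~Q) \/ ((Q -> Q) -> (R /\ ((P /\ Q) \/ Q)))) -> (Q /\ Q)): 0.09 ≤ 0.55, so result = 1
(P /\ (((Q -> ~Q) \/ ((Q -> Q) -> (R /\ ((P /\ Q) \/ Q)))) -> (Q /\ Q))) = min(0.95, 1) = 0.95
((((Q -> ~Q) /\ (Q \/ P)) \/ (R \/ Q)) \/ (P /\ (((Q -> ~Q) \/ ((Q -> Q) -> (R /\ ((P /\ Q) \/ Q)))) -> (Q /\ Q)))) = max(0.55, 0.95) = 0.95

0.95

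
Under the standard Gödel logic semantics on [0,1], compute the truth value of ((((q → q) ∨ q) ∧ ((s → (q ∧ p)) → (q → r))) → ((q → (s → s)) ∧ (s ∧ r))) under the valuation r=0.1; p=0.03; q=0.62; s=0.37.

0.10

(q → q): 0.62 ≤ 0.62, so result = 1
((q → q) ∨ q) = max(1, 0.62) = 1
(q ∧ p) = min(0.62, 0.03) = 0.03
(s → (q ∧ p)): 0.37 > 0.03, so result = 0.03
(q → r): 0.62 > 0.1, so result = 0.1
((s → (q ∧ p)) → (q → r)): 0.03 ≤ 0.1, so result = 1
(((q → q) ∨ q) ∧ ((s → (q ∧ p)) → (q → r))) = min(1, 1) = 1
(s → s): 0.37 ≤ 0.37, so result = 1
(q → (s → s)): 0.62 ≤ 1, so result = 1
(s ∧ r) = min(0.37, 0.1) = 0.1
((q → (s → s)) ∧ (s ∧ r)) = min(1, 0.1) = 0.1
((((q → q) ∨ q) ∧ ((s → (q ∧ p)) → (q → r))) → ((q → (s → s)) ∧ (s ∧ r))): 1 > 0.1, so result = 0.1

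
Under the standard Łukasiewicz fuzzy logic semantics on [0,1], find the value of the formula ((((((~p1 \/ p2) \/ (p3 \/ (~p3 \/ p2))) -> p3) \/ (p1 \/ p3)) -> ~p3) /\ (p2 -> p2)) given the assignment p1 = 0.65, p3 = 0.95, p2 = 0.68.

0.05

~p1: Łukasiewicz ¬ gives 1 − 0.65 = 0.35
(~p1 \/ p2) = max(0.35, 0.68) = 0.68
~p3: Łukasiewicz ¬ gives 1 − 0.95 = 0.05
(~p3 \/ p2) = max(0.05, 0.68) = 0.68
(p3 \/ (~p3 \/ p2)) = max(0.95, 0.68) = 0.95
((~p1 \/ p2) \/ (p3 \/ (~p3 \/ p2))) = max(0.68, 0.95) = 0.95
(((~p1 \/ p2) \/ (p3 \/ (~p3 \/ p2))) -> p3): min(1, 1 − 0.95 + 0.95) = 1
(p1 \/ p3) = max(0.65, 0.95) = 0.95
((((~p1 \/ p2) \/ (p3 \/ (~p3 \/ p2))) -> p3) \/ (p1 \/ p3)) = max(1, 0.95) = 1
~p3: Łukasiewicz ¬ gives 1 − 0.95 = 0.05
(((((~p1 \/ p2) \/ (p3 \/ (~p3 \/ p2))) -> p3) \/ (p1 \/ p3)) -> ~p3): min(1, 1 − 1 + 0.05) = 0.05
(p2 -> p2): min(1, 1 − 0.68 + 0.68) = 1
((((((~p1 \/ p2) \/ (p3 \/ (~p3 \/ p2))) -> p3) \/ (p1 \/ p3)) -> ~p3) /\ (p2 -> p2)) = min(0.05, 1) = 0.05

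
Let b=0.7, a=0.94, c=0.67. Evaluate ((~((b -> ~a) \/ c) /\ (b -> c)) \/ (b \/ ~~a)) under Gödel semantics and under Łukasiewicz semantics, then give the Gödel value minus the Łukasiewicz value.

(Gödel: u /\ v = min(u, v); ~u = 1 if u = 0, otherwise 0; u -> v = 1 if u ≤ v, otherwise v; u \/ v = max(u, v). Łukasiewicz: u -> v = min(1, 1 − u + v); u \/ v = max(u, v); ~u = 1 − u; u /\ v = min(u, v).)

Gödel evaluation:
  ~a: Gödel ¬ of 0.94 = 0 (operand ≠ 0)
  (b -> ~a): 0.7 > 0, so result = 0
  ((b -> ~a) \/ c) = max(0, 0.67) = 0.67
  ~((b -> ~a) \/ c): Gödel ¬ of 0.67 = 0 (operand ≠ 0)
  (b -> c): 0.7 > 0.67, so result = 0.67
  (~((b -> ~a) \/ c) /\ (b -> c)) = min(0, 0.67) = 0
  ~a: Gödel ¬ of 0.94 = 0 (operand ≠ 0)
  ~~a: Gödel ¬ of 0 = 1 (operand is 0)
  (b \/ ~~a) = max(0.7, 1) = 1
  ((~((b -> ~a) \/ c) /\ (b -> c)) \/ (b \/ ~~a)) = max(0, 1) = 1
  Gödel value = 1
Łukasiewicz evaluation:
  ~a: Łukasiewicz ¬ gives 1 − 0.94 = 0.06
  (b -> ~a): min(1, 1 − 0.7 + 0.06) = 0.36
  ((b -> ~a) \/ c) = max(0.36, 0.67) = 0.67
  ~((b -> ~a) \/ c): Łukasiewicz ¬ gives 1 − 0.67 = 0.33
  (b -> c): min(1, 1 − 0.7 + 0.67) = 0.97
  (~((b -> ~a) \/ c) /\ (b -> c)) = min(0.33, 0.97) = 0.33
  ~a: Łukasiewicz ¬ gives 1 − 0.94 = 0.06
  ~~a: Łukasiewicz ¬ gives 1 − 0.06 = 0.94
  (b \/ ~~a) = max(0.7, 0.94) = 0.94
  ((~((b -> ~a) \/ c) /\ (b -> c)) \/ (b \/ ~~a)) = max(0.33, 0.94) = 0.94
  Łukasiewicz value = 0.94
Difference: 1 − 0.94 = 0.06

0.06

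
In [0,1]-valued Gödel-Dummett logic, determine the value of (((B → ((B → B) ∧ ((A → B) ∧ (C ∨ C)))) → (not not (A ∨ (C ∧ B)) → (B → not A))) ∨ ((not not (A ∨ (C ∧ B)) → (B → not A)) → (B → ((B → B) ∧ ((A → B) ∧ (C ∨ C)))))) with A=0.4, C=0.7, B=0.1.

1.00

(B → B): 0.1 ≤ 0.1, so result = 1
(A → B): 0.4 > 0.1, so result = 0.1
(C ∨ C) = max(0.7, 0.7) = 0.7
((A → B) ∧ (C ∨ C)) = min(0.1, 0.7) = 0.1
((B → B) ∧ ((A → B) ∧ (C ∨ C))) = min(1, 0.1) = 0.1
(B → ((B → B) ∧ ((A → B) ∧ (C ∨ C)))): 0.1 ≤ 0.1, so result = 1
(C ∧ B) = min(0.7, 0.1) = 0.1
(A ∨ (C ∧ B)) = max(0.4, 0.1) = 0.4
not (A ∨ (C ∧ B)): Gödel ¬ of 0.4 = 0 (operand ≠ 0)
not not (A ∨ (C ∧ B)): Gödel ¬ of 0 = 1 (operand is 0)
not A: Gödel ¬ of 0.4 = 0 (operand ≠ 0)
(B → not A): 0.1 > 0, so result = 0
(not not (A ∨ (C ∧ B)) → (B → not A)): 1 > 0, so result = 0
((B → ((B → B) ∧ ((A → B) ∧ (C ∨ C)))) → (not not (A ∨ (C ∧ B)) → (B → not A))): 1 > 0, so result = 0
(C ∧ B) = min(0.7, 0.1) = 0.1
(A ∨ (C ∧ B)) = max(0.4, 0.1) = 0.4
not (A ∨ (C ∧ B)): Gödel ¬ of 0.4 = 0 (operand ≠ 0)
not not (A ∨ (C ∧ B)): Gödel ¬ of 0 = 1 (operand is 0)
not A: Gödel ¬ of 0.4 = 0 (operand ≠ 0)
(B → not A): 0.1 > 0, so result = 0
(not not (A ∨ (C ∧ B)) → (B → not A)): 1 > 0, so result = 0
(B → B): 0.1 ≤ 0.1, so result = 1
(A → B): 0.4 > 0.1, so result = 0.1
(C ∨ C) = max(0.7, 0.7) = 0.7
((A → B) ∧ (C ∨ C)) = min(0.1, 0.7) = 0.1
((B → B) ∧ ((A → B) ∧ (C ∨ C))) = min(1, 0.1) = 0.1
(B → ((B → B) ∧ ((A → B) ∧ (C ∨ C)))): 0.1 ≤ 0.1, so result = 1
((not not (A ∨ (C ∧ B)) → (B → not A)) → (B → ((B → B) ∧ ((A → B) ∧ (C ∨ C))))): 0 ≤ 1, so result = 1
(((B → ((B → B) ∧ ((A → B) ∧ (C ∨ C)))) → (not not (A ∨ (C ∧ B)) → (B → not A))) ∨ ((not not (A ∨ (C ∧ B)) → (B → not A)) → (B → ((B → B) ∧ ((A → B) ∧ (C ∨ C)))))) = max(0, 1) = 1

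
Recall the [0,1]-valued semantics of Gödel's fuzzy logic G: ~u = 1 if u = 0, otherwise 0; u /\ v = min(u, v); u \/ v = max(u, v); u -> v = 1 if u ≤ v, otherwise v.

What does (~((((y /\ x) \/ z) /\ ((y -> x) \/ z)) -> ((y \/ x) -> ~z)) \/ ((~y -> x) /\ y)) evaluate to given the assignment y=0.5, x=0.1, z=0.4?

(y /\ x) = min(0.5, 0.1) = 0.1
((y /\ x) \/ z) = max(0.1, 0.4) = 0.4
(y -> x): 0.5 > 0.1, so result = 0.1
((y -> x) \/ z) = max(0.1, 0.4) = 0.4
(((y /\ x) \/ z) /\ ((y -> x) \/ z)) = min(0.4, 0.4) = 0.4
(y \/ x) = max(0.5, 0.1) = 0.5
~z: Gödel ¬ of 0.4 = 0 (operand ≠ 0)
((y \/ x) -> ~z): 0.5 > 0, so result = 0
((((y /\ x) \/ z) /\ ((y -> x) \/ z)) -> ((y \/ x) -> ~z)): 0.4 > 0, so result = 0
~((((y /\ x) \/ z) /\ ((y -> x) \/ z)) -> ((y \/ x) -> ~z)): Gödel ¬ of 0 = 1 (operand is 0)
~y: Gödel ¬ of 0.5 = 0 (operand ≠ 0)
(~y -> x): 0 ≤ 0.1, so result = 1
((~y -> x) /\ y) = min(1, 0.5) = 0.5
(~((((y /\ x) \/ z) /\ ((y -> x) \/ z)) -> ((y \/ x) -> ~z)) \/ ((~y -> x) /\ y)) = max(1, 0.5) = 1

1.00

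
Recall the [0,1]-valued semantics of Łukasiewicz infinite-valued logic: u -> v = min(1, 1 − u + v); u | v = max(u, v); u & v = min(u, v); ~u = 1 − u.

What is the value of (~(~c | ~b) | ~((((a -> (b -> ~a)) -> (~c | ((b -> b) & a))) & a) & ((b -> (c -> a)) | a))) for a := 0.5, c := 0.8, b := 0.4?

0.50

~c: Łukasiewicz ¬ gives 1 − 0.8 = 0.2
~b: Łukasiewicz ¬ gives 1 − 0.4 = 0.6
(~c | ~b) = max(0.2, 0.6) = 0.6
~(~c | ~b): Łukasiewicz ¬ gives 1 − 0.6 = 0.4
~a: Łukasiewicz ¬ gives 1 − 0.5 = 0.5
(b -> ~a): min(1, 1 − 0.4 + 0.5) = 1
(a -> (b -> ~a)): min(1, 1 − 0.5 + 1) = 1
~c: Łukasiewicz ¬ gives 1 − 0.8 = 0.2
(b -> b): min(1, 1 − 0.4 + 0.4) = 1
((b -> b) & a) = min(1, 0.5) = 0.5
(~c | ((b -> b) & a)) = max(0.2, 0.5) = 0.5
((a -> (b -> ~a)) -> (~c | ((b -> b) & a))): min(1, 1 − 1 + 0.5) = 0.5
(((a -> (b -> ~a)) -> (~c | ((b -> b) & a))) & a) = min(0.5, 0.5) = 0.5
(c -> a): min(1, 1 − 0.8 + 0.5) = 0.7
(b -> (c -> a)): min(1, 1 − 0.4 + 0.7) = 1
((b -> (c -> a)) | a) = max(1, 0.5) = 1
((((a -> (b -> ~a)) -> (~c | ((b -> b) & a))) & a) & ((b -> (c -> a)) | a)) = min(0.5, 1) = 0.5
~((((a -> (b -> ~a)) -> (~c | ((b -> b) & a))) & a) & ((b -> (c -> a)) | a)): Łukasiewicz ¬ gives 1 − 0.5 = 0.5
(~(~c | ~b) | ~((((a -> (b -> ~a)) -> (~c | ((b -> b) & a))) & a) & ((b -> (c -> a)) | a))) = max(0.4, 0.5) = 0.5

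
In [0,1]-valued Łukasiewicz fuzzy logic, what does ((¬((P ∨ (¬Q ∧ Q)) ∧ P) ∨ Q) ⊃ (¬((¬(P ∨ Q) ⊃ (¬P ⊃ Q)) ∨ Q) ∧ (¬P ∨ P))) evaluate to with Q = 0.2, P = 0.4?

0.40

¬Q: Łukasiewicz ¬ gives 1 − 0.2 = 0.8
(¬Q ∧ Q) = min(0.8, 0.2) = 0.2
(P ∨ (¬Q ∧ Q)) = max(0.4, 0.2) = 0.4
((P ∨ (¬Q ∧ Q)) ∧ P) = min(0.4, 0.4) = 0.4
¬((P ∨ (¬Q ∧ Q)) ∧ P): Łukasiewicz ¬ gives 1 − 0.4 = 0.6
(¬((P ∨ (¬Q ∧ Q)) ∧ P) ∨ Q) = max(0.6, 0.2) = 0.6
(P ∨ Q) = max(0.4, 0.2) = 0.4
¬(P ∨ Q): Łukasiewicz ¬ gives 1 − 0.4 = 0.6
¬P: Łukasiewicz ¬ gives 1 − 0.4 = 0.6
(¬P ⊃ Q): min(1, 1 − 0.6 + 0.2) = 0.6
(¬(P ∨ Q) ⊃ (¬P ⊃ Q)): min(1, 1 − 0.6 + 0.6) = 1
((¬(P ∨ Q) ⊃ (¬P ⊃ Q)) ∨ Q) = max(1, 0.2) = 1
¬((¬(P ∨ Q) ⊃ (¬P ⊃ Q)) ∨ Q): Łukasiewicz ¬ gives 1 − 1 = 0
¬P: Łukasiewicz ¬ gives 1 − 0.4 = 0.6
(¬P ∨ P) = max(0.6, 0.4) = 0.6
(¬((¬(P ∨ Q) ⊃ (¬P ⊃ Q)) ∨ Q) ∧ (¬P ∨ P)) = min(0, 0.6) = 0
((¬((P ∨ (¬Q ∧ Q)) ∧ P) ∨ Q) ⊃ (¬((¬(P ∨ Q) ⊃ (¬P ⊃ Q)) ∨ Q) ∧ (¬P ∨ P))): min(1, 1 − 0.6 + 0) = 0.4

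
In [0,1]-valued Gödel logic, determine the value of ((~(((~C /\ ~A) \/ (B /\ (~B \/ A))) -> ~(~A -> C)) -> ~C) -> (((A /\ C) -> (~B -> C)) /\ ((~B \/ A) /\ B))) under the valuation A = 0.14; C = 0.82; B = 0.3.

~C: Gödel ¬ of 0.82 = 0 (operand ≠ 0)
~A: Gödel ¬ of 0.14 = 0 (operand ≠ 0)
(~C /\ ~A) = min(0, 0) = 0
~B: Gödel ¬ of 0.3 = 0 (operand ≠ 0)
(~B \/ A) = max(0, 0.14) = 0.14
(B /\ (~B \/ A)) = min(0.3, 0.14) = 0.14
((~C /\ ~A) \/ (B /\ (~B \/ A))) = max(0, 0.14) = 0.14
~A: Gödel ¬ of 0.14 = 0 (operand ≠ 0)
(~A -> C): 0 ≤ 0.82, so result = 1
~(~A -> C): Gödel ¬ of 1 = 0 (operand ≠ 0)
(((~C /\ ~A) \/ (B /\ (~B \/ A))) -> ~(~A -> C)): 0.14 > 0, so result = 0
~(((~C /\ ~A) \/ (B /\ (~B \/ A))) -> ~(~A -> C)): Gödel ¬ of 0 = 1 (operand is 0)
~C: Gödel ¬ of 0.82 = 0 (operand ≠ 0)
(~(((~C /\ ~A) \/ (B /\ (~B \/ A))) -> ~(~A -> C)) -> ~C): 1 > 0, so result = 0
(A /\ C) = min(0.14, 0.82) = 0.14
~B: Gödel ¬ of 0.3 = 0 (operand ≠ 0)
(~B -> C): 0 ≤ 0.82, so result = 1
((A /\ C) -> (~B -> C)): 0.14 ≤ 1, so result = 1
~B: Gödel ¬ of 0.3 = 0 (operand ≠ 0)
(~B \/ A) = max(0, 0.14) = 0.14
((~B \/ A) /\ B) = min(0.14, 0.3) = 0.14
(((A /\ C) -> (~B -> C)) /\ ((~B \/ A) /\ B)) = min(1, 0.14) = 0.14
((~(((~C /\ ~A) \/ (B /\ (~B \/ A))) -> ~(~A -> C)) -> ~C) -> (((A /\ C) -> (~B -> C)) /\ ((~B \/ A) /\ B))): 0 ≤ 0.14, so result = 1

1.00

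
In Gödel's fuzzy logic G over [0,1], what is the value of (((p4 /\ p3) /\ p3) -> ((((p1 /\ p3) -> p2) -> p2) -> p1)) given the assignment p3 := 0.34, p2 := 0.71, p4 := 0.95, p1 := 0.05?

0.05

(p4 /\ p3) = min(0.95, 0.34) = 0.34
((p4 /\ p3) /\ p3) = min(0.34, 0.34) = 0.34
(p1 /\ p3) = min(0.05, 0.34) = 0.05
((p1 /\ p3) -> p2): 0.05 ≤ 0.71, so result = 1
(((p1 /\ p3) -> p2) -> p2): 1 > 0.71, so result = 0.71
((((p1 /\ p3) -> p2) -> p2) -> p1): 0.71 > 0.05, so result = 0.05
(((p4 /\ p3) /\ p3) -> ((((p1 /\ p3) -> p2) -> p2) -> p1)): 0.34 > 0.05, so result = 0.05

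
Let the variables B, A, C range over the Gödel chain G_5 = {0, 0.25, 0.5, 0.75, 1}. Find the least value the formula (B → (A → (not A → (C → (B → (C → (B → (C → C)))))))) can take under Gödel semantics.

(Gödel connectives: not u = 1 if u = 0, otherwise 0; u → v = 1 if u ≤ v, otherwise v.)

Every assignment gives 1. For instance at B = 0, A = 0, C = 0:
  not A: Gödel ¬ of 0 = 1 (operand is 0)
  (C → C): 0 ≤ 0, so result = 1
  (B → (C → C)): 0 ≤ 1, so result = 1
  (C → (B → (C → C))): 0 ≤ 1, so result = 1
  (B → (C → (B → (C → C)))): 0 ≤ 1, so result = 1
  (C → (B → (C → (B → (C → C))))): 0 ≤ 1, so result = 1
  (not A → (C → (B → (C → (B → (C → C)))))): 1 ≤ 1, so result = 1
  (A → (not A → (C → (B → (C → (B → (C → C))))))): 0 ≤ 1, so result = 1
  (B → (A → (not A → (C → (B → (C → (B → (C → C)))))))): 0 ≤ 1, so result = 1
All 125 assignments give value 1 — the formula is a G_5-tautology.

1.00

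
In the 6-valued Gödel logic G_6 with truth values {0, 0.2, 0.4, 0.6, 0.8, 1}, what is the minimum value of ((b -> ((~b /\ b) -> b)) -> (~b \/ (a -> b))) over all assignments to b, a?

0.20

The minimum is attained at b = 0.2, a = 0.4:
  ~b: Gödel ¬ of 0.2 = 0 (operand ≠ 0)
  (~b /\ b) = min(0, 0.2) = 0
  ((~b /\ b) -> b): 0 ≤ 0.2, so result = 1
  (b -> ((~b /\ b) -> b)): 0.2 ≤ 1, so result = 1
  ~b: Gödel ¬ of 0.2 = 0 (operand ≠ 0)
  (a -> b): 0.4 > 0.2, so result = 0.2
  (~b \/ (a -> b)) = max(0, 0.2) = 0.2
  ((b -> ((~b /\ b) -> b)) -> (~b \/ (a -> b))): 1 > 0.2, so result = 0.2
Checking all 36 assignments confirms none give a value below 0.20.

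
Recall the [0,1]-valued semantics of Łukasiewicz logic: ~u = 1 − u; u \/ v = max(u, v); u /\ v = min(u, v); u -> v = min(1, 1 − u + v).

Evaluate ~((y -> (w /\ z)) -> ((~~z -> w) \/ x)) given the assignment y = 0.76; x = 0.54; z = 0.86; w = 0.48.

(w /\ z) = min(0.48, 0.86) = 0.48
(y -> (w /\ z)): min(1, 1 − 0.76 + 0.48) = 0.72
~z: Łukasiewicz ¬ gives 1 − 0.86 = 0.14
~~z: Łukasiewicz ¬ gives 1 − 0.14 = 0.86
(~~z -> w): min(1, 1 − 0.86 + 0.48) = 0.62
((~~z -> w) \/ x) = max(0.62, 0.54) = 0.62
((y -> (w /\ z)) -> ((~~z -> w) \/ x)): min(1, 1 − 0.72 + 0.62) = 0.9
~((y -> (w /\ z)) -> ((~~z -> w) \/ x)): Łukasiewicz ¬ gives 1 − 0.9 = 0.1

0.10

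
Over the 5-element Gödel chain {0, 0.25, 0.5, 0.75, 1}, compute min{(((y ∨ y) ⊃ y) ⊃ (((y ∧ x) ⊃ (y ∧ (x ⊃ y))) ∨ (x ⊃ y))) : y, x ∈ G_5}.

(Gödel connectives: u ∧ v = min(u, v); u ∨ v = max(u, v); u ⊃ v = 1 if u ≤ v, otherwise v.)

1.00

Every assignment gives 1. For instance at y = 0, x = 0:
  (y ∨ y) = max(0, 0) = 0
  ((y ∨ y) ⊃ y): 0 ≤ 0, so result = 1
  (y ∧ x) = min(0, 0) = 0
  (x ⊃ y): 0 ≤ 0, so result = 1
  (y ∧ (x ⊃ y)) = min(0, 1) = 0
  ((y ∧ x) ⊃ (y ∧ (x ⊃ y))): 0 ≤ 0, so result = 1
  (x ⊃ y): 0 ≤ 0, so result = 1
  (((y ∧ x) ⊃ (y ∧ (x ⊃ y))) ∨ (x ⊃ y)) = max(1, 1) = 1
  (((y ∨ y) ⊃ y) ⊃ (((y ∧ x) ⊃ (y ∧ (x ⊃ y))) ∨ (x ⊃ y))): 1 ≤ 1, so result = 1
All 25 assignments give value 1 — the formula is a G_5-tautology.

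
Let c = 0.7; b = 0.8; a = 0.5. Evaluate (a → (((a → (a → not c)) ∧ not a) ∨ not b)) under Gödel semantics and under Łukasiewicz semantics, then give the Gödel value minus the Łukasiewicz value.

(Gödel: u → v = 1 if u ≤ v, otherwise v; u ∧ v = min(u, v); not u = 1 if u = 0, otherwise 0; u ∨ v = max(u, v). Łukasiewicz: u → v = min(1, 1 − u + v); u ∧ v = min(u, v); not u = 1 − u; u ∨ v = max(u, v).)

-1.00

Gödel evaluation:
  not c: Gödel ¬ of 0.7 = 0 (operand ≠ 0)
  (a → not c): 0.5 > 0, so result = 0
  (a → (a → not c)): 0.5 > 0, so result = 0
  not a: Gödel ¬ of 0.5 = 0 (operand ≠ 0)
  ((a → (a → not c)) ∧ not a) = min(0, 0) = 0
  not b: Gödel ¬ of 0.8 = 0 (operand ≠ 0)
  (((a → (a → not c)) ∧ not a) ∨ not b) = max(0, 0) = 0
  (a → (((a → (a → not c)) ∧ not a) ∨ not b)): 0.5 > 0, so result = 0
  Gödel value = 0
Łukasiewicz evaluation:
  not c: Łukasiewicz ¬ gives 1 − 0.7 = 0.3
  (a → not c): min(1, 1 − 0.5 + 0.3) = 0.8
  (a → (a → not c)): min(1, 1 − 0.5 + 0.8) = 1
  not a: Łukasiewicz ¬ gives 1 − 0.5 = 0.5
  ((a → (a → not c)) ∧ not a) = min(1, 0.5) = 0.5
  not b: Łukasiewicz ¬ gives 1 − 0.8 = 0.2
  (((a → (a → not c)) ∧ not a) ∨ not b) = max(0.5, 0.2) = 0.5
  (a → (((a → (a → not c)) ∧ not a) ∨ not b)): min(1, 1 − 0.5 + 0.5) = 1
  Łukasiewicz value = 1
Difference: 0 − 1 = -1.00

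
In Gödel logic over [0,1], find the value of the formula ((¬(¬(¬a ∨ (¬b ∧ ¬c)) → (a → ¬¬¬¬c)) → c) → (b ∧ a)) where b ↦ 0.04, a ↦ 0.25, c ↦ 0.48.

0.04

¬a: Gödel ¬ of 0.25 = 0 (operand ≠ 0)
¬b: Gödel ¬ of 0.04 = 0 (operand ≠ 0)
¬c: Gödel ¬ of 0.48 = 0 (operand ≠ 0)
(¬b ∧ ¬c) = min(0, 0) = 0
(¬a ∨ (¬b ∧ ¬c)) = max(0, 0) = 0
¬(¬a ∨ (¬b ∧ ¬c)): Gödel ¬ of 0 = 1 (operand is 0)
¬c: Gödel ¬ of 0.48 = 0 (operand ≠ 0)
¬¬c: Gödel ¬ of 0 = 1 (operand is 0)
¬¬¬c: Gödel ¬ of 1 = 0 (operand ≠ 0)
¬¬¬¬c: Gödel ¬ of 0 = 1 (operand is 0)
(a → ¬¬¬¬c): 0.25 ≤ 1, so result = 1
(¬(¬a ∨ (¬b ∧ ¬c)) → (a → ¬¬¬¬c)): 1 ≤ 1, so result = 1
¬(¬(¬a ∨ (¬b ∧ ¬c)) → (a → ¬¬¬¬c)): Gödel ¬ of 1 = 0 (operand ≠ 0)
(¬(¬(¬a ∨ (¬b ∧ ¬c)) → (a → ¬¬¬¬c)) → c): 0 ≤ 0.48, so result = 1
(b ∧ a) = min(0.04, 0.25) = 0.04
((¬(¬(¬a ∨ (¬b ∧ ¬c)) → (a → ¬¬¬¬c)) → c) → (b ∧ a)): 1 > 0.04, so result = 0.04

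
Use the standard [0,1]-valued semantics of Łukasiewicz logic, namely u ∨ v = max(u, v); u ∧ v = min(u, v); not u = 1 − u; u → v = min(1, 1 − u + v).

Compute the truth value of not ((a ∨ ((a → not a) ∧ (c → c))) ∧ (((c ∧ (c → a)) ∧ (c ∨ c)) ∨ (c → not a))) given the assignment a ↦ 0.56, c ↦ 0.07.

not a: Łukasiewicz ¬ gives 1 − 0.56 = 0.44
(a → not a): min(1, 1 − 0.56 + 0.44) = 0.88
(c → c): min(1, 1 − 0.07 + 0.07) = 1
((a → not a) ∧ (c → c)) = min(0.88, 1) = 0.88
(a ∨ ((a → not a) ∧ (c → c))) = max(0.56, 0.88) = 0.88
(c → a): min(1, 1 − 0.07 + 0.56) = 1
(c ∧ (c → a)) = min(0.07, 1) = 0.07
(c ∨ c) = max(0.07, 0.07) = 0.07
((c ∧ (c → a)) ∧ (c ∨ c)) = min(0.07, 0.07) = 0.07
not a: Łukasiewicz ¬ gives 1 − 0.56 = 0.44
(c → not a): min(1, 1 − 0.07 + 0.44) = 1
(((c ∧ (c → a)) ∧ (c ∨ c)) ∨ (c → not a)) = max(0.07, 1) = 1
((a ∨ ((a → not a) ∧ (c → c))) ∧ (((c ∧ (c → a)) ∧ (c ∨ c)) ∨ (c → not a))) = min(0.88, 1) = 0.88
not ((a ∨ ((a → not a) ∧ (c → c))) ∧ (((c ∧ (c → a)) ∧ (c ∨ c)) ∨ (c → not a))): Łukasiewicz ¬ gives 1 − 0.88 = 0.12

0.12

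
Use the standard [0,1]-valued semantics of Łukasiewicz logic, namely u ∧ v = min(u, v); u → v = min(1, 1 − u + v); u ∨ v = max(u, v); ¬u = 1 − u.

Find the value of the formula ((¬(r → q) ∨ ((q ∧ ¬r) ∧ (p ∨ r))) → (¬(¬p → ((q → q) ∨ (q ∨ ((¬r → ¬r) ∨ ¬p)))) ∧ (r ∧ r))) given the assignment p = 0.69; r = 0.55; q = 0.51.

0.55

(r → q): min(1, 1 − 0.55 + 0.51) = 0.96
¬(r → q): Łukasiewicz ¬ gives 1 − 0.96 = 0.04
¬r: Łukasiewicz ¬ gives 1 − 0.55 = 0.45
(q ∧ ¬r) = min(0.51, 0.45) = 0.45
(p ∨ r) = max(0.69, 0.55) = 0.69
((q ∧ ¬r) ∧ (p ∨ r)) = min(0.45, 0.69) = 0.45
(¬(r → q) ∨ ((q ∧ ¬r) ∧ (p ∨ r))) = max(0.04, 0.45) = 0.45
¬p: Łukasiewicz ¬ gives 1 − 0.69 = 0.31
(q → q): min(1, 1 − 0.51 + 0.51) = 1
¬r: Łukasiewicz ¬ gives 1 − 0.55 = 0.45
¬r: Łukasiewicz ¬ gives 1 − 0.55 = 0.45
(¬r → ¬r): min(1, 1 − 0.45 + 0.45) = 1
¬p: Łukasiewicz ¬ gives 1 − 0.69 = 0.31
((¬r → ¬r) ∨ ¬p) = max(1, 0.31) = 1
(q ∨ ((¬r → ¬r) ∨ ¬p)) = max(0.51, 1) = 1
((q → q) ∨ (q ∨ ((¬r → ¬r) ∨ ¬p))) = max(1, 1) = 1
(¬p → ((q → q) ∨ (q ∨ ((¬r → ¬r) ∨ ¬p)))): min(1, 1 − 0.31 + 1) = 1
¬(¬p → ((q → q) ∨ (q ∨ ((¬r → ¬r) ∨ ¬p)))): Łukasiewicz ¬ gives 1 − 1 = 0
(r ∧ r) = min(0.55, 0.55) = 0.55
(¬(¬p → ((q → q) ∨ (q ∨ ((¬r → ¬r) ∨ ¬p)))) ∧ (r ∧ r)) = min(0, 0.55) = 0
((¬(r → q) ∨ ((q ∧ ¬r) ∧ (p ∨ r))) → (¬(¬p → ((q → q) ∨ (q ∨ ((¬r → ¬r) ∨ ¬p)))) ∧ (r ∧ r))): min(1, 1 − 0.45 + 0) = 0.55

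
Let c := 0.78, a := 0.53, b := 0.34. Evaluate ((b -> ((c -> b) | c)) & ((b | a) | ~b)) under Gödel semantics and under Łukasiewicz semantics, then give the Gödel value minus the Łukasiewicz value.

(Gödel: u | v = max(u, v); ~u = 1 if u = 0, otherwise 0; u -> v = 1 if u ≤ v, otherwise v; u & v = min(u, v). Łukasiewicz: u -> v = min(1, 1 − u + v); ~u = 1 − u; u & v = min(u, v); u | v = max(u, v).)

Gödel evaluation:
  (c -> b): 0.78 > 0.34, so result = 0.34
  ((c -> b) | c) = max(0.34, 0.78) = 0.78
  (b -> ((c -> b) | c)): 0.34 ≤ 0.78, so result = 1
  (b | a) = max(0.34, 0.53) = 0.53
  ~b: Gödel ¬ of 0.34 = 0 (operand ≠ 0)
  ((b | a) | ~b) = max(0.53, 0) = 0.53
  ((b -> ((c -> b) | c)) & ((b | a) | ~b)) = min(1, 0.53) = 0.53
  Gödel value = 0.53
Łukasiewicz evaluation:
  (c -> b): min(1, 1 − 0.78 + 0.34) = 0.56
  ((c -> b) | c) = max(0.56, 0.78) = 0.78
  (b -> ((c -> b) | c)): min(1, 1 − 0.34 + 0.78) = 1
  (b | a) = max(0.34, 0.53) = 0.53
  ~b: Łukasiewicz ¬ gives 1 − 0.34 = 0.66
  ((b | a) | ~b) = max(0.53, 0.66) = 0.66
  ((b -> ((c -> b) | c)) & ((b | a) | ~b)) = min(1, 0.66) = 0.66
  Łukasiewicz value = 0.66
Difference: 0.53 − 0.66 = -0.13

-0.13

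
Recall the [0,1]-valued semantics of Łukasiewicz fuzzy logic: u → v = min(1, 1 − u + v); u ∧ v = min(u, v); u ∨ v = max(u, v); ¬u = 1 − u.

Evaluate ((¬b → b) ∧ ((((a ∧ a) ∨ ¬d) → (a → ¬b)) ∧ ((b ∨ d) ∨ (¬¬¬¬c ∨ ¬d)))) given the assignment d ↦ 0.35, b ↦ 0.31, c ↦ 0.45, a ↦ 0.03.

0.62

¬b: Łukasiewicz ¬ gives 1 − 0.31 = 0.69
(¬b → b): min(1, 1 − 0.69 + 0.31) = 0.62
(a ∧ a) = min(0.03, 0.03) = 0.03
¬d: Łukasiewicz ¬ gives 1 − 0.35 = 0.65
((a ∧ a) ∨ ¬d) = max(0.03, 0.65) = 0.65
¬b: Łukasiewicz ¬ gives 1 − 0.31 = 0.69
(a → ¬b): min(1, 1 − 0.03 + 0.69) = 1
(((a ∧ a) ∨ ¬d) → (a → ¬b)): min(1, 1 − 0.65 + 1) = 1
(b ∨ d) = max(0.31, 0.35) = 0.35
¬c: Łukasiewicz ¬ gives 1 − 0.45 = 0.55
¬¬c: Łukasiewicz ¬ gives 1 − 0.55 = 0.45
¬¬¬c: Łukasiewicz ¬ gives 1 − 0.45 = 0.55
¬¬¬¬c: Łukasiewicz ¬ gives 1 − 0.55 = 0.45
¬d: Łukasiewicz ¬ gives 1 − 0.35 = 0.65
(¬¬¬¬c ∨ ¬d) = max(0.45, 0.65) = 0.65
((b ∨ d) ∨ (¬¬¬¬c ∨ ¬d)) = max(0.35, 0.65) = 0.65
((((a ∧ a) ∨ ¬d) → (a → ¬b)) ∧ ((b ∨ d) ∨ (¬¬¬¬c ∨ ¬d))) = min(1, 0.65) = 0.65
((¬b → b) ∧ ((((a ∧ a) ∨ ¬d) → (a → ¬b)) ∧ ((b ∨ d) ∨ (¬¬¬¬c ∨ ¬d)))) = min(0.62, 0.65) = 0.62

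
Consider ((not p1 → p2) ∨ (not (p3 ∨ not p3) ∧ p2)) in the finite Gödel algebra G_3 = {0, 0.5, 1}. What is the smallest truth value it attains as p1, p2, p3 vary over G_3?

0.00

The minimum is attained at p1 = 0, p2 = 0, p3 = 0:
  not p1: Gödel ¬ of 0 = 1 (operand is 0)
  (not p1 → p2): 1 > 0, so result = 0
  not p3: Gödel ¬ of 0 = 1 (operand is 0)
  (p3 ∨ not p3) = max(0, 1) = 1
  not (p3 ∨ not p3): Gödel ¬ of 1 = 0 (operand ≠ 0)
  (not (p3 ∨ not p3) ∧ p2) = min(0, 0) = 0
  ((not p1 → p2) ∨ (not (p3 ∨ not p3) ∧ p2)) = max(0, 0) = 0
Checking all 27 assignments confirms none give a value below 0.00.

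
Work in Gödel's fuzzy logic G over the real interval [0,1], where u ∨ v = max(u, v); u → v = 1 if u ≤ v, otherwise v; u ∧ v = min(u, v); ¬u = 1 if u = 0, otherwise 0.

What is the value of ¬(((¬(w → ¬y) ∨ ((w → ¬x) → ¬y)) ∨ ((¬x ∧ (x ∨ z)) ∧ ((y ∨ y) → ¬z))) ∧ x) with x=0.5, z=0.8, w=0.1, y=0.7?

0.00

¬y: Gödel ¬ of 0.7 = 0 (operand ≠ 0)
(w → ¬y): 0.1 > 0, so result = 0
¬(w → ¬y): Gödel ¬ of 0 = 1 (operand is 0)
¬x: Gödel ¬ of 0.5 = 0 (operand ≠ 0)
(w → ¬x): 0.1 > 0, so result = 0
¬y: Gödel ¬ of 0.7 = 0 (operand ≠ 0)
((w → ¬x) → ¬y): 0 ≤ 0, so result = 1
(¬(w → ¬y) ∨ ((w → ¬x) → ¬y)) = max(1, 1) = 1
¬x: Gödel ¬ of 0.5 = 0 (operand ≠ 0)
(x ∨ z) = max(0.5, 0.8) = 0.8
(¬x ∧ (x ∨ z)) = min(0, 0.8) = 0
(y ∨ y) = max(0.7, 0.7) = 0.7
¬z: Gödel ¬ of 0.8 = 0 (operand ≠ 0)
((y ∨ y) → ¬z): 0.7 > 0, so result = 0
((¬x ∧ (x ∨ z)) ∧ ((y ∨ y) → ¬z)) = min(0, 0) = 0
((¬(w → ¬y) ∨ ((w → ¬x) → ¬y)) ∨ ((¬x ∧ (x ∨ z)) ∧ ((y ∨ y) → ¬z))) = max(1, 0) = 1
(((¬(w → ¬y) ∨ ((w → ¬x) → ¬y)) ∨ ((¬x ∧ (x ∨ z)) ∧ ((y ∨ y) → ¬z))) ∧ x) = min(1, 0.5) = 0.5
¬(((¬(w → ¬y) ∨ ((w → ¬x) → ¬y)) ∨ ((¬x ∧ (x ∨ z)) ∧ ((y ∨ y) → ¬z))) ∧ x): Gödel ¬ of 0.5 = 0 (operand ≠ 0)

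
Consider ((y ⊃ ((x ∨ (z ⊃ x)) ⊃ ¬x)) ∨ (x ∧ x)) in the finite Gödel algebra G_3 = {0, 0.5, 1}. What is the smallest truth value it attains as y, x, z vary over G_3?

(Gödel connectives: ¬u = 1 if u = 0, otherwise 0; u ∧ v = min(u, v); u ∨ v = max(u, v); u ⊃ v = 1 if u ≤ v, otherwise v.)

0.50

The minimum is attained at y = 0.5, x = 0.5, z = 0:
  (z ⊃ x): 0 ≤ 0.5, so result = 1
  (x ∨ (z ⊃ x)) = max(0.5, 1) = 1
  ¬x: Gödel ¬ of 0.5 = 0 (operand ≠ 0)
  ((x ∨ (z ⊃ x)) ⊃ ¬x): 1 > 0, so result = 0
  (y ⊃ ((x ∨ (z ⊃ x)) ⊃ ¬x)): 0.5 > 0, so result = 0
  (x ∧ x) = min(0.5, 0.5) = 0.5
  ((y ⊃ ((x ∨ (z ⊃ x)) ⊃ ¬x)) ∨ (x ∧ x)) = max(0, 0.5) = 0.5
Checking all 27 assignments confirms none give a value below 0.50.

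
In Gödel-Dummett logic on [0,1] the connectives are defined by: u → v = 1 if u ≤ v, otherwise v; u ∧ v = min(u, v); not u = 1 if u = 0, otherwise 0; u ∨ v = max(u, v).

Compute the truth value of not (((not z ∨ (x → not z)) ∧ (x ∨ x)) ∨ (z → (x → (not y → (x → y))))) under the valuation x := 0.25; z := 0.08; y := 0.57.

0.00

not z: Gödel ¬ of 0.08 = 0 (operand ≠ 0)
not z: Gödel ¬ of 0.08 = 0 (operand ≠ 0)
(x → not z): 0.25 > 0, so result = 0
(not z ∨ (x → not z)) = max(0, 0) = 0
(x ∨ x) = max(0.25, 0.25) = 0.25
((not z ∨ (x → not z)) ∧ (x ∨ x)) = min(0, 0.25) = 0
not y: Gödel ¬ of 0.57 = 0 (operand ≠ 0)
(x → y): 0.25 ≤ 0.57, so result = 1
(not y → (x → y)): 0 ≤ 1, so result = 1
(x → (not y → (x → y))): 0.25 ≤ 1, so result = 1
(z → (x → (not y → (x → y)))): 0.08 ≤ 1, so result = 1
(((not z ∨ (x → not z)) ∧ (x ∨ x)) ∨ (z → (x → (not y → (x → y))))) = max(0, 1) = 1
not (((not z ∨ (x → not z)) ∧ (x ∨ x)) ∨ (z → (x → (not y → (x → y))))): Gödel ¬ of 1 = 0 (operand ≠ 0)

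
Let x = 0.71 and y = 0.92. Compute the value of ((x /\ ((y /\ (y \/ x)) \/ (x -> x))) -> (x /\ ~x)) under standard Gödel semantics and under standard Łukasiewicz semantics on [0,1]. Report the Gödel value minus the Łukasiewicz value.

-0.58

Gödel evaluation:
  (y \/ x) = max(0.92, 0.71) = 0.92
  (y /\ (y \/ x)) = min(0.92, 0.92) = 0.92
  (x -> x): 0.71 ≤ 0.71, so result = 1
  ((y /\ (y \/ x)) \/ (x -> x)) = max(0.92, 1) = 1
  (x /\ ((y /\ (y \/ x)) \/ (x -> x))) = min(0.71, 1) = 0.71
  ~x: Gödel ¬ of 0.71 = 0 (operand ≠ 0)
  (x /\ ~x) = min(0.71, 0) = 0
  ((x /\ ((y /\ (y \/ x)) \/ (x -> x))) -> (x /\ ~x)): 0.71 > 0, so result = 0
  Gödel value = 0
Łukasiewicz evaluation:
  (y \/ x) = max(0.92, 0.71) = 0.92
  (y /\ (y \/ x)) = min(0.92, 0.92) = 0.92
  (x -> x): min(1, 1 − 0.71 + 0.71) = 1
  ((y /\ (y \/ x)) \/ (x -> x)) = max(0.92, 1) = 1
  (x /\ ((y /\ (y \/ x)) \/ (x -> x))) = min(0.71, 1) = 0.71
  ~x: Łukasiewicz ¬ gives 1 − 0.71 = 0.29
  (x /\ ~x) = min(0.71, 0.29) = 0.29
  ((x /\ ((y /\ (y \/ x)) \/ (x -> x))) -> (x /\ ~x)): min(1, 1 − 0.71 + 0.29) = 0.58
  Łukasiewicz value = 0.58
Difference: 0 − 0.58 = -0.58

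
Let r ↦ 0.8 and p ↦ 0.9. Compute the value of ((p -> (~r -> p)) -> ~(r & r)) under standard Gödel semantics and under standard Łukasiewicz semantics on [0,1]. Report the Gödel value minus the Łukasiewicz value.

Gödel evaluation:
  ~r: Gödel ¬ of 0.8 = 0 (operand ≠ 0)
  (~r -> p): 0 ≤ 0.9, so result = 1
  (p -> (~r -> p)): 0.9 ≤ 1, so result = 1
  (r & r) = min(0.8, 0.8) = 0.8
  ~(r & r): Gödel ¬ of 0.8 = 0 (operand ≠ 0)
  ((p -> (~r -> p)) -> ~(r & r)): 1 > 0, so result = 0
  Gödel value = 0
Łukasiewicz evaluation:
  ~r: Łukasiewicz ¬ gives 1 − 0.8 = 0.2
  (~r -> p): min(1, 1 − 0.2 + 0.9) = 1
  (p -> (~r -> p)): min(1, 1 − 0.9 + 1) = 1
  (r & r) = min(0.8, 0.8) = 0.8
  ~(r & r): Łukasiewicz ¬ gives 1 − 0.8 = 0.2
  ((p -> (~r -> p)) -> ~(r & r)): min(1, 1 − 1 + 0.2) = 0.2
  Łukasiewicz value = 0.2
Difference: 0 − 0.2 = -0.20

-0.20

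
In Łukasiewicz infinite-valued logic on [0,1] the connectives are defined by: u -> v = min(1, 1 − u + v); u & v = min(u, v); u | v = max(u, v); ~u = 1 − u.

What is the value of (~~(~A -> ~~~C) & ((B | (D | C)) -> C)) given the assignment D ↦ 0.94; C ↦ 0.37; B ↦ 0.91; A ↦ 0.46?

0.43

~A: Łukasiewicz ¬ gives 1 − 0.46 = 0.54
~C: Łukasiewicz ¬ gives 1 − 0.37 = 0.63
~~C: Łukasiewicz ¬ gives 1 − 0.63 = 0.37
~~~C: Łukasiewicz ¬ gives 1 − 0.37 = 0.63
(~A -> ~~~C): min(1, 1 − 0.54 + 0.63) = 1
~(~A -> ~~~C): Łukasiewicz ¬ gives 1 − 1 = 0
~~(~A -> ~~~C): Łukasiewicz ¬ gives 1 − 0 = 1
(D | C) = max(0.94, 0.37) = 0.94
(B | (D | C)) = max(0.91, 0.94) = 0.94
((B | (D | C)) -> C): min(1, 1 − 0.94 + 0.37) = 0.43
(~~(~A -> ~~~C) & ((B | (D | C)) -> C)) = min(1, 0.43) = 0.43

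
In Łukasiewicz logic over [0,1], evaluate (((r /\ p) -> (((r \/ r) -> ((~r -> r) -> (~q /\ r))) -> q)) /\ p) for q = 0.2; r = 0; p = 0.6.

(r /\ p) = min(0, 0.6) = 0
(r \/ r) = max(0, 0) = 0
~r: Łukasiewicz ¬ gives 1 − 0 = 1
(~r -> r): min(1, 1 − 1 + 0) = 0
~q: Łukasiewicz ¬ gives 1 − 0.2 = 0.8
(~q /\ r) = min(0.8, 0) = 0
((~r -> r) -> (~q /\ r)): min(1, 1 − 0 + 0) = 1
((r \/ r) -> ((~r -> r) -> (~q /\ r))): min(1, 1 − 0 + 1) = 1
(((r \/ r) -> ((~r -> r) -> (~q /\ r))) -> q): min(1, 1 − 1 + 0.2) = 0.2
((r /\ p) -> (((r \/ r) -> ((~r -> r) -> (~q /\ r))) -> q)): min(1, 1 − 0 + 0.2) = 1
(((r /\ p) -> (((r \/ r) -> ((~r -> r) -> (~q /\ r))) -> q)) /\ p) = min(1, 0.6) = 0.6

0.60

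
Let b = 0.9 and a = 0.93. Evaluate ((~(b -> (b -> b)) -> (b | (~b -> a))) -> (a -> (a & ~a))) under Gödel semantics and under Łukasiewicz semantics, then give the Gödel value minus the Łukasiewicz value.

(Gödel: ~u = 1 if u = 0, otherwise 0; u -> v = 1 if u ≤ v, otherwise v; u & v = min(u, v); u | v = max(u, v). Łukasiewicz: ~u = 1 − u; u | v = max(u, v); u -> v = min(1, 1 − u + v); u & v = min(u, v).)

Gödel evaluation:
  (b -> b): 0.9 ≤ 0.9, so result = 1
  (b -> (b -> b)): 0.9 ≤ 1, so result = 1
  ~(b -> (b -> b)): Gödel ¬ of 1 = 0 (operand ≠ 0)
  ~b: Gödel ¬ of 0.9 = 0 (operand ≠ 0)
  (~b -> a): 0 ≤ 0.93, so result = 1
  (b | (~b -> a)) = max(0.9, 1) = 1
  (~(b -> (b -> b)) -> (b | (~b -> a))): 0 ≤ 1, so result = 1
  ~a: Gödel ¬ of 0.93 = 0 (operand ≠ 0)
  (a & ~a) = min(0.93, 0) = 0
  (a -> (a & ~a)): 0.93 > 0, so result = 0
  ((~(b -> (b -> b)) -> (b | (~b -> a))) -> (a -> (a & ~a))): 1 > 0, so result = 0
  Gödel value = 0
Łukasiewicz evaluation:
  (b -> b): min(1, 1 − 0.9 + 0.9) = 1
  (b -> (b -> b)): min(1, 1 − 0.9 + 1) = 1
  ~(b -> (b -> b)): Łukasiewicz ¬ gives 1 − 1 = 0
  ~b: Łukasiewicz ¬ gives 1 − 0.9 = 0.1
  (~b -> a): min(1, 1 − 0.1 + 0.93) = 1
  (b | (~b -> a)) = max(0.9, 1) = 1
  (~(b -> (b -> b)) -> (b | (~b -> a))): min(1, 1 − 0 + 1) = 1
  ~a: Łukasiewicz ¬ gives 1 − 0.93 = 0.07
  (a & ~a) = min(0.93, 0.07) = 0.07
  (a -> (a & ~a)): min(1, 1 − 0.93 + 0.07) = 0.14
  ((~(b -> (b -> b)) -> (b | (~b -> a))) -> (a -> (a & ~a))): min(1, 1 − 1 + 0.14) = 0.14
  Łukasiewicz value = 0.14
Difference: 0 − 0.14 = -0.14

-0.14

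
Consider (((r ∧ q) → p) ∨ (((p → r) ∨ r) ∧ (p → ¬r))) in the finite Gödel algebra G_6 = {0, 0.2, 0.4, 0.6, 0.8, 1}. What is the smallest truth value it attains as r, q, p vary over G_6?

0.20

The minimum is attained at r = 0.4, q = 0.4, p = 0.2:
  (r ∧ q) = min(0.4, 0.4) = 0.4
  ((r ∧ q) → p): 0.4 > 0.2, so result = 0.2
  (p → r): 0.2 ≤ 0.4, so result = 1
  ((p → r) ∨ r) = max(1, 0.4) = 1
  ¬r: Gödel ¬ of 0.4 = 0 (operand ≠ 0)
  (p → ¬r): 0.2 > 0, so result = 0
  (((p → r) ∨ r) ∧ (p → ¬r)) = min(1, 0) = 0
  (((r ∧ q) → p) ∨ (((p → r) ∨ r) ∧ (p → ¬r))) = max(0.2, 0) = 0.2
Checking all 216 assignments confirms none give a value below 0.20.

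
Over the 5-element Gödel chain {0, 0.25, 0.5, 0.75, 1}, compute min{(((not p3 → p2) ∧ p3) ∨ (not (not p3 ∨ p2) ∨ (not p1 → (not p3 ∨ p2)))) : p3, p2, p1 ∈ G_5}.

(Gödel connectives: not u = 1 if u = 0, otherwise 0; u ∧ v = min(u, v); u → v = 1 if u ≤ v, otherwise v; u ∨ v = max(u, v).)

The minimum is attained at p3 = 0.25, p2 = 0.25, p1 = 0:
  not p3: Gödel ¬ of 0.25 = 0 (operand ≠ 0)
  (not p3 → p2): 0 ≤ 0.25, so result = 1
  ((not p3 → p2) ∧ p3) = min(1, 0.25) = 0.25
  not p3: Gödel ¬ of 0.25 = 0 (operand ≠ 0)
  (not p3 ∨ p2) = max(0, 0.25) = 0.25
  not (not p3 ∨ p2): Gödel ¬ of 0.25 = 0 (operand ≠ 0)
  not p1: Gödel ¬ of 0 = 1 (operand is 0)
  not p3: Gödel ¬ of 0.25 = 0 (operand ≠ 0)
  (not p3 ∨ p2) = max(0, 0.25) = 0.25
  (not p1 → (not p3 ∨ p2)): 1 > 0.25, so result = 0.25
  (not (not p3 ∨ p2) ∨ (not p1 → (not p3 ∨ p2))) = max(0, 0.25) = 0.25
  (((not p3 → p2) ∧ p3) ∨ (not (not p3 ∨ p2) ∨ (not p1 → (not p3 ∨ p2)))) = max(0.25, 0.25) = 0.25
Checking all 125 assignments confirms none give a value below 0.25.

0.25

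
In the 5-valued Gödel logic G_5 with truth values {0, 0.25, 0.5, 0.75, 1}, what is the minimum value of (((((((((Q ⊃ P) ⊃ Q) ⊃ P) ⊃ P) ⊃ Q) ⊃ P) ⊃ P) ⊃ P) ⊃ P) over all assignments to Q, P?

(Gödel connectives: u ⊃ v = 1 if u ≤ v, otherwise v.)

0.25

The minimum is attained at Q = 0, P = 0.25:
  (Q ⊃ P): 0 ≤ 0.25, so result = 1
  ((Q ⊃ P) ⊃ Q): 1 > 0, so result = 0
  (((Q ⊃ P) ⊃ Q) ⊃ P): 0 ≤ 0.25, so result = 1
  ((((Q ⊃ P) ⊃ Q) ⊃ P) ⊃ P): 1 > 0.25, so result = 0.25
  (((((Q ⊃ P) ⊃ Q) ⊃ P) ⊃ P) ⊃ Q): 0.25 > 0, so result = 0
  ((((((Q ⊃ P) ⊃ Q) ⊃ P) ⊃ P) ⊃ Q) ⊃ P): 0 ≤ 0.25, so result = 1
  (((((((Q ⊃ P) ⊃ Q) ⊃ P) ⊃ P) ⊃ Q) ⊃ P) ⊃ P): 1 > 0.25, so result = 0.25
  ((((((((Q ⊃ P) ⊃ Q) ⊃ P) ⊃ P) ⊃ Q) ⊃ P) ⊃ P) ⊃ P): 0.25 ≤ 0.25, so result = 1
  (((((((((Q ⊃ P) ⊃ Q) ⊃ P) ⊃ P) ⊃ Q) ⊃ P) ⊃ P) ⊃ P) ⊃ P): 1 > 0.25, so result = 0.25
Checking all 25 assignments confirms none give a value below 0.25.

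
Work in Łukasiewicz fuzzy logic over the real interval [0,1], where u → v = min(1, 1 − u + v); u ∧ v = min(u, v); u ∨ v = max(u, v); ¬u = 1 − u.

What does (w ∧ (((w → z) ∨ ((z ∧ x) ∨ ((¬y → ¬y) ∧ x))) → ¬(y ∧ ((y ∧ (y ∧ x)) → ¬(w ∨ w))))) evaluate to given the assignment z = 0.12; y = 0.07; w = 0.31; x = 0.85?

0.31

(w → z): min(1, 1 − 0.31 + 0.12) = 0.81
(z ∧ x) = min(0.12, 0.85) = 0.12
¬y: Łukasiewicz ¬ gives 1 − 0.07 = 0.93
¬y: Łukasiewicz ¬ gives 1 − 0.07 = 0.93
(¬y → ¬y): min(1, 1 − 0.93 + 0.93) = 1
((¬y → ¬y) ∧ x) = min(1, 0.85) = 0.85
((z ∧ x) ∨ ((¬y → ¬y) ∧ x)) = max(0.12, 0.85) = 0.85
((w → z) ∨ ((z ∧ x) ∨ ((¬y → ¬y) ∧ x))) = max(0.81, 0.85) = 0.85
(y ∧ x) = min(0.07, 0.85) = 0.07
(y ∧ (y ∧ x)) = min(0.07, 0.07) = 0.07
(w ∨ w) = max(0.31, 0.31) = 0.31
¬(w ∨ w): Łukasiewicz ¬ gives 1 − 0.31 = 0.69
((y ∧ (y ∧ x)) → ¬(w ∨ w)): min(1, 1 − 0.07 + 0.69) = 1
(y ∧ ((y ∧ (y ∧ x)) → ¬(w ∨ w))) = min(0.07, 1) = 0.07
¬(y ∧ ((y ∧ (y ∧ x)) → ¬(w ∨ w))): Łukasiewicz ¬ gives 1 − 0.07 = 0.93
(((w → z) ∨ ((z ∧ x) ∨ ((¬y → ¬y) ∧ x))) → ¬(y ∧ ((y ∧ (y ∧ x)) → ¬(w ∨ w)))): min(1, 1 − 0.85 + 0.93) = 1
(w ∧ (((w → z) ∨ ((z ∧ x) ∨ ((¬y → ¬y) ∧ x))) → ¬(y ∧ ((y ∧ (y ∧ x)) → ¬(w ∨ w))))) = min(0.31, 1) = 0.31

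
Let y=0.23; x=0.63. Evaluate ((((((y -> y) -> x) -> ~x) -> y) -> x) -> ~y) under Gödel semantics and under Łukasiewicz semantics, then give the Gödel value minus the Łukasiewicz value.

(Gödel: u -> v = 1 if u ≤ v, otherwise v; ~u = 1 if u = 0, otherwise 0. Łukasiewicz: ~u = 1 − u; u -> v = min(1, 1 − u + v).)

Gödel evaluation:
  (y -> y): 0.23 ≤ 0.23, so result = 1
  ((y -> y) -> x): 1 > 0.63, so result = 0.63
  ~x: Gödel ¬ of 0.63 = 0 (operand ≠ 0)
  (((y -> y) -> x) -> ~x): 0.63 > 0, so result = 0
  ((((y -> y) -> x) -> ~x) -> y): 0 ≤ 0.23, so result = 1
  (((((y -> y) -> x) -> ~x) -> y) -> x): 1 > 0.63, so result = 0.63
  ~y: Gödel ¬ of 0.23 = 0 (operand ≠ 0)
  ((((((y -> y) -> x) -> ~x) -> y) -> x) -> ~y): 0.63 > 0, so result = 0
  Gödel value = 0
Łukasiewicz evaluation:
  (y -> y): min(1, 1 − 0.23 + 0.23) = 1
  ((y -> y) -> x): min(1, 1 − 1 + 0.63) = 0.63
  ~x: Łukasiewicz ¬ gives 1 − 0.63 = 0.37
  (((y -> y) -> x) -> ~x): min(1, 1 − 0.63 + 0.37) = 0.74
  ((((y -> y) -> x) -> ~x) -> y): min(1, 1 − 0.74 + 0.23) = 0.49
  (((((y -> y) -> x) -> ~x) -> y) -> x): min(1, 1 − 0.49 + 0.63) = 1
  ~y: Łukasiewicz ¬ gives 1 − 0.23 = 0.77
  ((((((y -> y) -> x) -> ~x) -> y) -> x) -> ~y): min(1, 1 − 1 + 0.77) = 0.77
  Łukasiewicz value = 0.77
Difference: 0 − 0.77 = -0.77

-0.77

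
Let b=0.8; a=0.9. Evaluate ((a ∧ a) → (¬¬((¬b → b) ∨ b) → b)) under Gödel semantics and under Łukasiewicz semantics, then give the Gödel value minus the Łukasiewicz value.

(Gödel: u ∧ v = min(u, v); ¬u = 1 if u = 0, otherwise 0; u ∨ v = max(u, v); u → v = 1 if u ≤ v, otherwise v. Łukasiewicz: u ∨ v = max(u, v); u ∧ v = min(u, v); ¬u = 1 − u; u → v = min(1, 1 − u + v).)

Gödel evaluation:
  (a ∧ a) = min(0.9, 0.9) = 0.9
  ¬b: Gödel ¬ of 0.8 = 0 (operand ≠ 0)
  (¬b → b): 0 ≤ 0.8, so result = 1
  ((¬b → b) ∨ b) = max(1, 0.8) = 1
  ¬((¬b → b) ∨ b): Gödel ¬ of 1 = 0 (operand ≠ 0)
  ¬¬((¬b → b) ∨ b): Gödel ¬ of 0 = 1 (operand is 0)
  (¬¬((¬b → b) ∨ b) → b): 1 > 0.8, so result = 0.8
  ((a ∧ a) → (¬¬((¬b → b) ∨ b) → b)): 0.9 > 0.8, so result = 0.8
  Gödel value = 0.8
Łukasiewicz evaluation:
  (a ∧ a) = min(0.9, 0.9) = 0.9
  ¬b: Łukasiewicz ¬ gives 1 − 0.8 = 0.2
  (¬b → b): min(1, 1 − 0.2 + 0.8) = 1
  ((¬b → b) ∨ b) = max(1, 0.8) = 1
  ¬((¬b → b) ∨ b): Łukasiewicz ¬ gives 1 − 1 = 0
  ¬¬((¬b → b) ∨ b): Łukasiewicz ¬ gives 1 − 0 = 1
  (¬¬((¬b → b) ∨ b) → b): min(1, 1 − 1 + 0.8) = 0.8
  ((a ∧ a) → (¬¬((¬b → b) ∨ b) → b)): min(1, 1 − 0.9 + 0.8) = 0.9
  Łukasiewicz value = 0.9
Difference: 0.8 − 0.9 = -0.10

-0.10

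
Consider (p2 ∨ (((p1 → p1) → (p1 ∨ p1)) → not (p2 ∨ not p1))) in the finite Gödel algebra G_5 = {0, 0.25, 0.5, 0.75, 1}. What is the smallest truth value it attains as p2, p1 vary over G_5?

The minimum is attained at p2 = 0.25, p1 = 0.25:
  (p1 → p1): 0.25 ≤ 0.25, so result = 1
  (p1 ∨ p1) = max(0.25, 0.25) = 0.25
  ((p1 → p1) → (p1 ∨ p1)): 1 > 0.25, so result = 0.25
  not p1: Gödel ¬ of 0.25 = 0 (operand ≠ 0)
  (p2 ∨ not p1) = max(0.25, 0) = 0.25
  not (p2 ∨ not p1): Gödel ¬ of 0.25 = 0 (operand ≠ 0)
  (((p1 → p1) → (p1 ∨ p1)) → not (p2 ∨ not p1)): 0.25 > 0, so result = 0
  (p2 ∨ (((p1 → p1) → (p1 ∨ p1)) → not (p2 ∨ not p1))) = max(0.25, 0) = 0.25
Checking all 25 assignments confirms none give a value below 0.25.

0.25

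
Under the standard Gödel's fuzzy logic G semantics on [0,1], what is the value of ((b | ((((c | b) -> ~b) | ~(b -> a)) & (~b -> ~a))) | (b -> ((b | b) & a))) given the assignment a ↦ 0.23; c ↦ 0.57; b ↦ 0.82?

(c | b) = max(0.57, 0.82) = 0.82
~b: Gödel ¬ of 0.82 = 0 (operand ≠ 0)
((c | b) -> ~b): 0.82 > 0, so result = 0
(b -> a): 0.82 > 0.23, so result = 0.23
~(b -> a): Gödel ¬ of 0.23 = 0 (operand ≠ 0)
(((c | b) -> ~b) | ~(b -> a)) = max(0, 0) = 0
~b: Gödel ¬ of 0.82 = 0 (operand ≠ 0)
~a: Gödel ¬ of 0.23 = 0 (operand ≠ 0)
(~b -> ~a): 0 ≤ 0, so result = 1
((((c | b) -> ~b) | ~(b -> a)) & (~b -> ~a)) = min(0, 1) = 0
(b | ((((c | b) -> ~b) | ~(b -> a)) & (~b -> ~a))) = max(0.82, 0) = 0.82
(b | b) = max(0.82, 0.82) = 0.82
((b | b) & a) = min(0.82, 0.23) = 0.23
(b -> ((b | b) & a)): 0.82 > 0.23, so result = 0.23
((b | ((((c | b) -> ~b) | ~(b -> a)) & (~b -> ~a))) | (b -> ((b | b) & a))) = max(0.82, 0.23) = 0.82

0.82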